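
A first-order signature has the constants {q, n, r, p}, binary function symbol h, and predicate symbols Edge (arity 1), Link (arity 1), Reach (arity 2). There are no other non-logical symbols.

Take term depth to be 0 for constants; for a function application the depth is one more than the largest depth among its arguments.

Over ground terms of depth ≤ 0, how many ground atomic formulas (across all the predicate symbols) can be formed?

24

First count ground terms of depth ≤ 0.
Count level by level. With function symbols h/2, the terms of depth ≤ k are the 4 constants together with each function applied to depth-≤(k−1) tuples, so N_k = 4 + N_{k-1}^2.
N_0 = 4
Explicitly: q, n, r, p.
So |H| = 4.
Ground atoms are formed by filling each argument slot of a predicate with a term from H, so an r-ary predicate gives |H|^r atoms:
  Edge: 4;  Link: 4;  Reach: 4^2 = 16
Total ground atoms: 4 + 4 + 16 = 24.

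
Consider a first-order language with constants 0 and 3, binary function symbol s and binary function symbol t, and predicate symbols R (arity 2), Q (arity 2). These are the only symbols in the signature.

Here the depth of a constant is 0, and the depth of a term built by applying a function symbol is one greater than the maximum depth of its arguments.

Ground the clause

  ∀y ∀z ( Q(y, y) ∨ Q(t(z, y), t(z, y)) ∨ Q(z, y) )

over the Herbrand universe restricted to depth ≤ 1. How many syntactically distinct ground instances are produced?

100

Ground terms of depth ≤ 1:
  If N_k denotes the number of depth-≤k ground terms, the 2 constants give N_0 = 2, and each function symbol of arity r contributes N_{k-1}^r new terms at level k: N_k = 2 + N_{k-1}^2 + N_{k-1}^2.
  N_0 = 2
  N_1 = 2 + 2^2 + 2^2 = 10
So there are 10 ground terms available for substitution.
Each of y, z ranges independently over the available ground terms, and distinct assignments produce distinct instances.
Number of ground instances = 10^2 = 100.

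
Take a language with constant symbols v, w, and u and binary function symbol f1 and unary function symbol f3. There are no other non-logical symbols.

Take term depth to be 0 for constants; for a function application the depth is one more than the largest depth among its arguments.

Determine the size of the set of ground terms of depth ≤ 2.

243

Let N_k count ground terms of depth at most k. Each non-constant term of depth ≤ k is some function symbol applied to depth-≤(k−1) arguments, giving N_k = 3 + N_{k-1}^2 + N_{k-1}.
N_0 = 3
N_1 = 3 + 3^2 + 3 = 15
N_2 = 3 + 15^2 + 15 = 243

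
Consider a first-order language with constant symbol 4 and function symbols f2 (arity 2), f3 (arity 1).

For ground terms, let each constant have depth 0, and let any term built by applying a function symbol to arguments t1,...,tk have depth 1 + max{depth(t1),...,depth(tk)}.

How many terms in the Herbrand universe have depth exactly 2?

Let N_k = |{terms of depth ≤ k}|. Then N_0 = 1 and N_k = 1 + N_{k-1}^2 + N_{k-1} for k ≥ 1 (one summand per function symbol, arity giving the exponent).
N_0 = 1
N_1 = 1 + 1^2 + 1 = 3
N_2 = 1 + 3^2 + 3 = 13
Terms of depth exactly 2: N_2 − N_1 = 13 − 3 = 10.

10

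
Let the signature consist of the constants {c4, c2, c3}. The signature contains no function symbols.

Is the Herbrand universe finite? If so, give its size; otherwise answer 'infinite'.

There are no function symbols, so every ground term is one of the 3 constants.
The Herbrand universe is {c4, c2, c3}, which is finite with 3 elements.

3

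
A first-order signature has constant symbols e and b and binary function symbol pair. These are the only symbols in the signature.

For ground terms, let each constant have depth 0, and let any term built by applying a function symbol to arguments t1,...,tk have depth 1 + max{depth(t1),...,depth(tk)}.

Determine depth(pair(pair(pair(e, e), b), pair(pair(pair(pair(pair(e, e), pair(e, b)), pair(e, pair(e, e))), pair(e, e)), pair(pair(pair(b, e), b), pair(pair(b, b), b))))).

6

depth(pair(e, e)) = 1 + max(0, 0) = 1
depth(pair(pair(e, e), b)) = 1 + max(1, 0) = 2
depth(pair(e, b)) = 1 + max(0, 0) = 1
depth(pair(pair(e, e), pair(e, b))) = 1 + max(1, 1) = 2
depth(pair(e, pair(e, e))) = 1 + max(0, 1) = 2
depth(pair(pair(pair(e, e), pair(e, b)), pair(e, pair(e, e)))) = 1 + max(2, 2) = 3
depth(pair(pair(pair(pair(e, e), pair(e, b)), pair(e, pair(e, e))), pair(e, e))) = 1 + max(3, 1) = 4
depth(pair(b, e)) = 1 + max(0, 0) = 1
depth(pair(pair(b, e), b)) = 1 + max(1, 0) = 2
depth(pair(b, b)) = 1 + max(0, 0) = 1
depth(pair(pair(b, b), b)) = 1 + max(1, 0) = 2
depth(pair(pair(pair(b, e), b), pair(pair(b, b), b))) = 1 + max(2, 2) = 3
depth(pair(pair(pair(pair(pair(e, e), pair(e, b)), pair(e, pair(e, e))), pair(e, e)), pair(pair(pair(b, e), b), pair(pair(b, b), b)))) = 1 + max(4, 3) = 5
depth(pair(pair(pair(e, e), b), pair(pair(pair(pair(pair(e, e), pair(e, b)), pair(e, pair(e, e))), pair(e, e)), pair(pair(pair(b, e), b), pair(pair(b, b), b))))) = 1 + max(2, 5) = 6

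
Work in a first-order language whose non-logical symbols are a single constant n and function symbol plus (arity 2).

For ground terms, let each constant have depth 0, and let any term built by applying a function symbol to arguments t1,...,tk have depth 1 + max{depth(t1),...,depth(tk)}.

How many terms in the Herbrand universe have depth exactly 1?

1

Let N_k = |{terms of depth ≤ k}|. Then N_0 = 1 and N_k = 1 + N_{k-1}^2 for k ≥ 1 (one summand per function symbol, arity giving the exponent).
N_0 = 1
N_1 = 1 + 1^2 = 2
Terms of depth exactly 1: N_1 − N_0 = 2 − 1 = 1.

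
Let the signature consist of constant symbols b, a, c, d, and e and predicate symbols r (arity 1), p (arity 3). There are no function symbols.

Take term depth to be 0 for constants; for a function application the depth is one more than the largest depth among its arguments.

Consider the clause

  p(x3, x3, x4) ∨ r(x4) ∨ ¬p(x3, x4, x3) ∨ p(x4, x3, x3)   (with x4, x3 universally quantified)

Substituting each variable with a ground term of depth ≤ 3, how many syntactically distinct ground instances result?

25

Ground terms of depth ≤ 3:
  With no function symbols every ground term is a constant, so there are exactly 5 ground terms at every depth bound.
  N_0 = 5
  N_1 = 5
  N_2 = 5
  N_3 = 5
  Explicitly: b, a, c, d, e.
So there are 5 ground terms available for substitution.
The body mentions every one of the 2 quantified variables; since ground terms form a free algebra, no two substitutions collapse to the same formula.
Number of ground instances = 5^2 = 25.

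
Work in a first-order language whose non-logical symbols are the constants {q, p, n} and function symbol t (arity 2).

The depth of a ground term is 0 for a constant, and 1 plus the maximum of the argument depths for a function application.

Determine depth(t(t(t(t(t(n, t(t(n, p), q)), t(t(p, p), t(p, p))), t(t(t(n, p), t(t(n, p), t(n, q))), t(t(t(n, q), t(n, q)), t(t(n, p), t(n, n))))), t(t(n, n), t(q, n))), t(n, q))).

7

depth(t(n, p)) = 1 + max(0, 0) = 1
depth(t(t(n, p), q)) = 1 + max(1, 0) = 2
depth(t(n, t(t(n, p), q))) = 1 + max(0, 2) = 3
depth(t(p, p)) = 1 + max(0, 0) = 1
depth(t(t(p, p), t(p, p))) = 1 + max(1, 1) = 2
depth(t(t(n, t(t(n, p), q)), t(t(p, p), t(p, p)))) = 1 + max(3, 2) = 4
depth(t(n, q)) = 1 + max(0, 0) = 1
depth(t(t(n, p), t(n, q))) = 1 + max(1, 1) = 2
depth(t(t(n, p), t(t(n, p), t(n, q)))) = 1 + max(1, 2) = 3
depth(t(t(n, q), t(n, q))) = 1 + max(1, 1) = 2
depth(t(n, n)) = 1 + max(0, 0) = 1
depth(t(t(n, p), t(n, n))) = 1 + max(1, 1) = 2
depth(t(t(t(n, q), t(n, q)), t(t(n, p), t(n, n)))) = 1 + max(2, 2) = 3
depth(t(t(t(n, p), t(t(n, p), t(n, q))), t(t(t(n, q), t(n, q)), t(t(n, p), t(n, n))))) = 1 + max(3, 3) = 4
depth(t(t(t(n, t(t(n, p), q)), t(t(p, p), t(p, p))), t(t(t(n, p), t(t(n, p), t(n, q))), t(t(t(n, q), t(n, q)), t(t(n, p), t(n, n)))))) = 1 + max(4, 4) = 5
depth(t(q, n)) = 1 + max(0, 0) = 1
depth(t(t(n, n), t(q, n))) = 1 + max(1, 1) = 2
depth(t(t(t(t(n, t(t(n, p), q)), t(t(p, p), t(p, p))), t(t(t(n, p), t(t(n, p), t(n, q))), t(t(t(n, q), t(n, q)), t(t(n, p), t(n, n))))), t(t(n, n), t(q, n)))) = 1 + max(5, 2) = 6
depth(t(t(t(t(t(n, t(t(n, p), q)), t(t(p, p), t(p, p))), t(t(t(n, p), t(t(n, p), t(n, q))), t(t(t(n, q), t(n, q)), t(t(n, p), t(n, n))))), t(t(n, n), t(q, n))), t(n, q))) = 1 + max(6, 1) = 7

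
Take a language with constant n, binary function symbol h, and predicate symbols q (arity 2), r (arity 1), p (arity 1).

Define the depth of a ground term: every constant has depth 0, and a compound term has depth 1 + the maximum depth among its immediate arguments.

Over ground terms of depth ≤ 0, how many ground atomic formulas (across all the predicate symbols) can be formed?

First count ground terms of depth ≤ 0.
Write N_k for the number of ground terms of depth ≤ k. A term of depth ≤ k is either a constant or a function symbol applied to arguments of depth ≤ k−1, so N_k = 1 + N_{k-1}^2.
N_0 = 1
Explicitly: n.
So |H| = 1.
Ground atoms are formed by filling each argument slot of a predicate with a term from H, so an r-ary predicate gives |H|^r atoms:
  q: 1^2 = 1;  r: 1;  p: 1
Total ground atoms: 1 + 1 + 1 = 3.

3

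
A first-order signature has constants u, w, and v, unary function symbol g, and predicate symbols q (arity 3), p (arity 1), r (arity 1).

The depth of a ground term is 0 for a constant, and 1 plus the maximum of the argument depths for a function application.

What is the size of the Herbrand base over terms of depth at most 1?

228

First count ground terms of depth ≤ 1.
Let N_k = |{terms of depth ≤ k}|. Then N_0 = 3 and N_k = 3 + N_{k-1} for k ≥ 1 (one summand per function symbol, arity giving the exponent).
N_0 = 3
N_1 = 3 + 3 = 6
Explicitly: u, w, v, g(u), g(w), g(v).
So |H| = 6.
A ground atom is a predicate applied to a tuple of terms from H, so the count is the sum over predicates of |H|^arity:
  q: 6^3 = 216;  p: 6;  r: 6
Total ground atoms: 216 + 6 + 6 = 228.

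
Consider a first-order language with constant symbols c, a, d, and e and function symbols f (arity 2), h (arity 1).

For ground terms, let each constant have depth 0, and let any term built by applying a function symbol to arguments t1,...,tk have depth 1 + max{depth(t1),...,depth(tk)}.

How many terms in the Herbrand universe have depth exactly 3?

364820

If N_k denotes the number of depth-≤k ground terms, the 4 constants give N_0 = 4, and each function symbol of arity r contributes N_{k-1}^r new terms at level k: N_k = 4 + N_{k-1}^2 + N_{k-1}.
N_0 = 4
N_1 = 4 + 4^2 + 4 = 24
N_2 = 4 + 24^2 + 24 = 604
N_3 = 4 + 604^2 + 604 = 365424
Terms of depth exactly 3: N_3 − N_2 = 365424 − 604 = 364820.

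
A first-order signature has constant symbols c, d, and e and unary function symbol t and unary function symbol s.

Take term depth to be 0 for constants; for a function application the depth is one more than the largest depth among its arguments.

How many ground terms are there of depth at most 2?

Count level by level. With function symbols t/1, s/1, the terms of depth ≤ k are the 3 constants together with each function applied to depth-≤(k−1) tuples, so N_k = 3 + N_{k-1} + N_{k-1}.
N_0 = 3
N_1 = 3 + 3 + 3 = 9
N_2 = 3 + 9 + 9 = 21

21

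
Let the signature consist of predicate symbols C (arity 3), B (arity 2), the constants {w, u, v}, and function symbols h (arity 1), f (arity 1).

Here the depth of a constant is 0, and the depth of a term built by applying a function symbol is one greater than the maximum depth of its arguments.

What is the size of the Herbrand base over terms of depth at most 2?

9702

First count ground terms of depth ≤ 2.
If N_k denotes the number of depth-≤k ground terms, the 3 constants give N_0 = 3, and each function symbol of arity r contributes N_{k-1}^r new terms at level k: N_k = 3 + N_{k-1} + N_{k-1}.
N_0 = 3
N_1 = 3 + 3 + 3 = 9
N_2 = 3 + 9 + 9 = 21
So |H| = 21.
Ground atoms are formed by filling each argument slot of a predicate with a term from H, so an r-ary predicate gives |H|^r atoms:
  C: 21^3 = 9261;  B: 21^2 = 441
Total ground atoms: 9261 + 441 = 9702.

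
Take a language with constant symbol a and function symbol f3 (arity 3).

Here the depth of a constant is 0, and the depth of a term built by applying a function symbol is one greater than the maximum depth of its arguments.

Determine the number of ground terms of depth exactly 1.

Let N_k = |{terms of depth ≤ k}|. Then N_0 = 1 and N_k = 1 + N_{k-1}^3 for k ≥ 1 (one summand per function symbol, arity giving the exponent).
N_0 = 1
N_1 = 1 + 1^3 = 2
Terms of depth exactly 1: N_1 − N_0 = 2 − 1 = 1.

1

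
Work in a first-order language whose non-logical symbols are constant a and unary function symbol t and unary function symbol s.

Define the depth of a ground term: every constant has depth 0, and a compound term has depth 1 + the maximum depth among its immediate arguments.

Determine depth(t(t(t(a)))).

depth(t(a)) = 1 + depth(a) = 1 + 0 = 1
depth(t(t(a))) = 1 + depth(t(a)) = 1 + 1 = 2
depth(t(t(t(a)))) = 1 + depth(t(t(a))) = 1 + 2 = 3

3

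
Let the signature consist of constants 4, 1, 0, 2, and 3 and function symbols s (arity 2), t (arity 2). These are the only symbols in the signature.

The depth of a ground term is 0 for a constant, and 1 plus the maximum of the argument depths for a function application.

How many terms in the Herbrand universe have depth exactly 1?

Write N_k for the number of ground terms of depth ≤ k. A term of depth ≤ k is either a constant or a function symbol applied to arguments of depth ≤ k−1, so N_k = 5 + N_{k-1}^2 + N_{k-1}^2.
N_0 = 5
N_1 = 5 + 5^2 + 5^2 = 55
Terms of depth exactly 1: N_1 − N_0 = 55 − 5 = 50.

50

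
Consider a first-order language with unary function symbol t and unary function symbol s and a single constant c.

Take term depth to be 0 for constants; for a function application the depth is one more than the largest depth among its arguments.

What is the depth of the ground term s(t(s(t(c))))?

4

depth(t(c)) = 1 + depth(c) = 1 + 0 = 1
depth(s(t(c))) = 1 + depth(t(c)) = 1 + 1 = 2
depth(t(s(t(c)))) = 1 + depth(s(t(c))) = 1 + 2 = 3
depth(s(t(s(t(c))))) = 1 + depth(t(s(t(c)))) = 1 + 3 = 4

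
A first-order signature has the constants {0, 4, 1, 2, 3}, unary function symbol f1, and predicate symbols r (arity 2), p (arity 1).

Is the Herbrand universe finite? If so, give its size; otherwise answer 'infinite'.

The signature has at least one function symbol (f1, arity 1) and at least one constant (0).
Iterating f1 gives infinitely many distinct ground terms: 0, f1(0), f1(f1(0)), ...
So the Herbrand universe is infinite.

infinite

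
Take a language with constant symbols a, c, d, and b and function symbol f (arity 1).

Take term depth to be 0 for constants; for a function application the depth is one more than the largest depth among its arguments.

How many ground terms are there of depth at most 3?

16

Let N_k = |{terms of depth ≤ k}|. Then N_0 = 4 and N_k = 4 + N_{k-1} for k ≥ 1 (one summand per function symbol, arity giving the exponent).
N_0 = 4
N_1 = 4 + 4 = 8
N_2 = 4 + 8 = 12
N_3 = 4 + 12 = 16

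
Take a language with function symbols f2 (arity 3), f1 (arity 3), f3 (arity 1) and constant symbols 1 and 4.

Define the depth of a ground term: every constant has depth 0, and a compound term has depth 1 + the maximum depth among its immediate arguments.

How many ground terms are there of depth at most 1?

Count level by level. With function symbols f2/3, f1/3, f3/1, the terms of depth ≤ k are the 2 constants together with each function applied to depth-≤(k−1) tuples, so N_k = 2 + N_{k-1}^3 + N_{k-1}^3 + N_{k-1}.
N_0 = 2
N_1 = 2 + 2^3 + 2^3 + 2 = 20

20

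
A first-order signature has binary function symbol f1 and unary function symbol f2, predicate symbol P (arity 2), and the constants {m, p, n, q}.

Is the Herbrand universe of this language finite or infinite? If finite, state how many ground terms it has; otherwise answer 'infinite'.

The signature has at least one function symbol (f1, arity 2) and at least one constant (m).
Iterating f1 gives infinitely many distinct ground terms: m, f1(m, m), f1(f1(m, m), f1(m, m)), ...
So the Herbrand universe is infinite.

infinite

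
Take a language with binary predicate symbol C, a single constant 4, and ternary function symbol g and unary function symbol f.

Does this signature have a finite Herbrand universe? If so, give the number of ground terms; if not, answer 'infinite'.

The signature has at least one function symbol (g, arity 3) and at least one constant (4).
Iterating g gives infinitely many distinct ground terms: 4, g(4, 4, 4), g(g(4, 4, 4), g(4, 4, 4), g(4, 4, 4)), ...
So the Herbrand universe is infinite.

infinite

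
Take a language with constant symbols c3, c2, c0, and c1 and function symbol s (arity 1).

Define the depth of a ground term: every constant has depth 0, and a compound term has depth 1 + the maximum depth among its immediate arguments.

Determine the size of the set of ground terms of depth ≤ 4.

20

Let N_k count ground terms of depth at most k. Each non-constant term of depth ≤ k is some function symbol applied to depth-≤(k−1) arguments, giving N_k = 4 + N_{k-1}.
N_0 = 4
N_1 = 4 + 4 = 8
N_2 = 4 + 8 = 12
N_3 = 4 + 12 = 16
N_4 = 4 + 16 = 20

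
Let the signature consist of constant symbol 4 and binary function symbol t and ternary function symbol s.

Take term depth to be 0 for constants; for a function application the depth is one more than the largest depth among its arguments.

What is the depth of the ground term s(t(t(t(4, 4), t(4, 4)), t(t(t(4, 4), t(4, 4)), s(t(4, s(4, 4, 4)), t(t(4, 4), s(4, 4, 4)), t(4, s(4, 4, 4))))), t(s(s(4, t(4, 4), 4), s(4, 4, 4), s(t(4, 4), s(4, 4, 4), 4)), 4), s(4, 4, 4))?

6

depth(t(4, 4)) = 1 + max(0, 0) = 1
depth(t(t(4, 4), t(4, 4))) = 1 + max(1, 1) = 2
depth(s(4, 4, 4)) = 1 + max(0, 0, 0) = 1
depth(t(4, s(4, 4, 4))) = 1 + max(0, 1) = 2
depth(t(t(4, 4), s(4, 4, 4))) = 1 + max(1, 1) = 2
depth(s(t(4, s(4, 4, 4)), t(t(4, 4), s(4, 4, 4)), t(4, s(4, 4, 4)))) = 1 + max(2, 2, 2) = 3
depth(t(t(t(4, 4), t(4, 4)), s(t(4, s(4, 4, 4)), t(t(4, 4), s(4, 4, 4)), t(4, s(4, 4, 4))))) = 1 + max(2, 3) = 4
depth(t(t(t(4, 4), t(4, 4)), t(t(t(4, 4), t(4, 4)), s(t(4, s(4, 4, 4)), t(t(4, 4), s(4, 4, 4)), t(4, s(4, 4, 4)))))) = 1 + max(2, 4) = 5
depth(s(4, t(4, 4), 4)) = 1 + max(0, 1, 0) = 2
depth(s(t(4, 4), s(4, 4, 4), 4)) = 1 + max(1, 1, 0) = 2
depth(s(s(4, t(4, 4), 4), s(4, 4, 4), s(t(4, 4), s(4, 4, 4), 4))) = 1 + max(2, 1, 2) = 3
depth(t(s(s(4, t(4, 4), 4), s(4, 4, 4), s(t(4, 4), s(4, 4, 4), 4)), 4)) = 1 + max(3, 0) = 4
depth(s(t(t(t(4, 4), t(4, 4)), t(t(t(4, 4), t(4, 4)), s(t(4, s(4, 4, 4)), t(t(4, 4), s(4, 4, 4)), t(4, s(4, 4, 4))))), t(s(s(4, t(4, 4), 4), s(4, 4, 4), s(t(4, 4), s(4, 4, 4), 4)), 4), s(4, 4, 4))) = 1 + max(5, 4, 1) = 6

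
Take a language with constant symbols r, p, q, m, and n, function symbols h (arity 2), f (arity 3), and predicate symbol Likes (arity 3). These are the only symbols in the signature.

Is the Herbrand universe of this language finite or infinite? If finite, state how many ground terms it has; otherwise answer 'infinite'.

infinite

The signature has at least one function symbol (h, arity 2) and at least one constant (r).
Iterating h gives infinitely many distinct ground terms: r, h(r, r), h(h(r, r), h(r, r)), ...
So the Herbrand universe is infinite.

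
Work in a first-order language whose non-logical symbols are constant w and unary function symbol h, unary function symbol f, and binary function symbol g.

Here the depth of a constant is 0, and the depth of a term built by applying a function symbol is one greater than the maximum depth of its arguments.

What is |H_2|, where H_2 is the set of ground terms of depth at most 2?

Let N_k = |{terms of depth ≤ k}|. Then N_0 = 1 and N_k = 1 + N_{k-1} + N_{k-1} + N_{k-1}^2 for k ≥ 1 (one summand per function symbol, arity giving the exponent).
N_0 = 1
N_1 = 1 + 1 + 1 + 1^2 = 4
N_2 = 1 + 4 + 4 + 4^2 = 25

25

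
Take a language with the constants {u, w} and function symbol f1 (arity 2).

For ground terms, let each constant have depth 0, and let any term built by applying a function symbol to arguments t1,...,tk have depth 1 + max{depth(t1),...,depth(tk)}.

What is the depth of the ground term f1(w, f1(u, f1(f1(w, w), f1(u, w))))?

4

depth(f1(w, w)) = 1 + max(0, 0) = 1
depth(f1(u, w)) = 1 + max(0, 0) = 1
depth(f1(f1(w, w), f1(u, w))) = 1 + max(1, 1) = 2
depth(f1(u, f1(f1(w, w), f1(u, w)))) = 1 + max(0, 2) = 3
depth(f1(w, f1(u, f1(f1(w, w), f1(u, w))))) = 1 + max(0, 3) = 4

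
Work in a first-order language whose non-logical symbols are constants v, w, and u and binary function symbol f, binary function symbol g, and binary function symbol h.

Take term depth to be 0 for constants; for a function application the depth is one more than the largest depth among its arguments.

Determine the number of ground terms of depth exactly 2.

Let N_k = |{terms of depth ≤ k}|. Then N_0 = 3 and N_k = 3 + N_{k-1}^2 + N_{k-1}^2 + N_{k-1}^2 for k ≥ 1 (one summand per function symbol, arity giving the exponent).
N_0 = 3
N_1 = 3 + 3^2 + 3^2 + 3^2 = 30
N_2 = 3 + 30^2 + 30^2 + 30^2 = 2703
Terms of depth exactly 2: N_2 − N_1 = 2703 − 30 = 2673.

2673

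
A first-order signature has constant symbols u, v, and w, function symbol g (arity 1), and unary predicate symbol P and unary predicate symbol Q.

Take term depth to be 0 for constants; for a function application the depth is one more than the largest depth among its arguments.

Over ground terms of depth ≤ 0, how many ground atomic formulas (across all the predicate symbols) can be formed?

6

First count ground terms of depth ≤ 0.
Count level by level. With function symbols g/1, the terms of depth ≤ k are the 3 constants together with each function applied to depth-≤(k−1) tuples, so N_k = 3 + N_{k-1}.
N_0 = 3
So |H| = 3.
A ground atom is a predicate applied to a tuple of terms from H, so the count is the sum over predicates of |H|^arity:
  P: 3;  Q: 3
Total ground atoms: 3 + 3 = 6.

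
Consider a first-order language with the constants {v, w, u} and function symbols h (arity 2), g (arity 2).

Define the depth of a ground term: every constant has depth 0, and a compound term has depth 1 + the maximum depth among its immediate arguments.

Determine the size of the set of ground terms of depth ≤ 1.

Let N_k = |{terms of depth ≤ k}|. Then N_0 = 3 and N_k = 3 + N_{k-1}^2 + N_{k-1}^2 for k ≥ 1 (one summand per function symbol, arity giving the exponent).
N_0 = 3
N_1 = 3 + 3^2 + 3^2 = 21

21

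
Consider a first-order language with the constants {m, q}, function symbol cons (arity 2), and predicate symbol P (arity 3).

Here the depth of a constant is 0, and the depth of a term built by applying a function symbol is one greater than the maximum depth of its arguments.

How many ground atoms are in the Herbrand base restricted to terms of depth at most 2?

54872

First count ground terms of depth ≤ 2.
Let N_k = |{terms of depth ≤ k}|. Then N_0 = 2 and N_k = 2 + N_{k-1}^2 for k ≥ 1 (one summand per function symbol, arity giving the exponent).
N_0 = 2
N_1 = 2 + 2^2 = 6
N_2 = 2 + 6^2 = 38
So |H| = 38.
Each predicate of arity r yields |H|^r ground atoms (one per choice of an r-tuple from H):
  P: 38^3 = 54872
Total ground atoms: 54872.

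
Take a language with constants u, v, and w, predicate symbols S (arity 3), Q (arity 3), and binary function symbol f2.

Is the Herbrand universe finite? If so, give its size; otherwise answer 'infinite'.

The signature has at least one function symbol (f2, arity 2) and at least one constant (u).
Iterating f2 gives infinitely many distinct ground terms: u, f2(u, u), f2(f2(u, u), f2(u, u)), ...
So the Herbrand universe is infinite.

infinite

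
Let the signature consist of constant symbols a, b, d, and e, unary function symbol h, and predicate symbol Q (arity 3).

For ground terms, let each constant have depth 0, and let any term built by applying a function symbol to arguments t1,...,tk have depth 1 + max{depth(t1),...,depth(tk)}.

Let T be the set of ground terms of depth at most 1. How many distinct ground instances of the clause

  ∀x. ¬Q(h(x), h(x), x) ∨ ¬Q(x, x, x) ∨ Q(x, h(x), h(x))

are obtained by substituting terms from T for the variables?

8

Ground terms of depth ≤ 1:
  Count level by level. With function symbols h/1, the terms of depth ≤ k are the 4 constants together with each function applied to depth-≤(k−1) tuples, so N_k = 4 + N_{k-1}.
  N_0 = 4
  N_1 = 4 + 4 = 8
So there are 8 ground terms available for substitution.
There is 1 variable to instantiate (x),  occurring in at least one literal, so different choices give different ground instances.
Number of ground instances = 8.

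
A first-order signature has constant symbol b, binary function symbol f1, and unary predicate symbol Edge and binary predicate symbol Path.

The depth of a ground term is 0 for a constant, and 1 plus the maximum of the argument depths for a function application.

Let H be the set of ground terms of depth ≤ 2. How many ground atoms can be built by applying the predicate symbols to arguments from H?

30

First count ground terms of depth ≤ 2.
Let N_k count ground terms of depth at most k. Each non-constant term of depth ≤ k is some function symbol applied to depth-≤(k−1) arguments, giving N_k = 1 + N_{k-1}^2.
N_0 = 1
N_1 = 1 + 1^2 = 2
N_2 = 1 + 2^2 = 5
So |H| = 5.
Each predicate of arity r yields |H|^r ground atoms (one per choice of an r-tuple from H):
  Edge: 5;  Path: 5^2 = 25
Total ground atoms: 5 + 25 = 30.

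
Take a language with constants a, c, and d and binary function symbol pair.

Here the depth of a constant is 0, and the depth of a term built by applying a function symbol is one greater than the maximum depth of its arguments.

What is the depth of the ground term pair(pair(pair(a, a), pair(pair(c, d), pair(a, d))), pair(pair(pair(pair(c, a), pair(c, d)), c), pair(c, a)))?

depth(pair(a, a)) = 1 + max(0, 0) = 1
depth(pair(c, d)) = 1 + max(0, 0) = 1
depth(pair(a, d)) = 1 + max(0, 0) = 1
depth(pair(pair(c, d), pair(a, d))) = 1 + max(1, 1) = 2
depth(pair(pair(a, a), pair(pair(c, d), pair(a, d)))) = 1 + max(1, 2) = 3
depth(pair(c, a)) = 1 + max(0, 0) = 1
depth(pair(pair(c, a), pair(c, d))) = 1 + max(1, 1) = 2
depth(pair(pair(pair(c, a), pair(c, d)), c)) = 1 + max(2, 0) = 3
depth(pair(pair(pair(pair(c, a), pair(c, d)), c), pair(c, a))) = 1 + max(3, 1) = 4
depth(pair(pair(pair(a, a), pair(pair(c, d), pair(a, d))), pair(pair(pair(pair(c, a), pair(c, d)), c), pair(c, a)))) = 1 + max(3, 4) = 5

5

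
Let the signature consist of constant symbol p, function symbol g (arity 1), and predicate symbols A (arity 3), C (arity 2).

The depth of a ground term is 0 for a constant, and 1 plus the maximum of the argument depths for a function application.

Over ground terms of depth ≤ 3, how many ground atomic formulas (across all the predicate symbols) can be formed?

80

First count ground terms of depth ≤ 3.
Let N_k = |{terms of depth ≤ k}|. Then N_0 = 1 and N_k = 1 + N_{k-1} for k ≥ 1 (one summand per function symbol, arity giving the exponent).
N_0 = 1
N_1 = 1 + 1 = 2
N_2 = 1 + 2 = 3
N_3 = 1 + 3 = 4
So |H| = 4.
A ground atom is a predicate applied to a tuple of terms from H, so the count is the sum over predicates of |H|^arity:
  A: 4^3 = 64;  C: 4^2 = 16
Total ground atoms: 64 + 16 = 80.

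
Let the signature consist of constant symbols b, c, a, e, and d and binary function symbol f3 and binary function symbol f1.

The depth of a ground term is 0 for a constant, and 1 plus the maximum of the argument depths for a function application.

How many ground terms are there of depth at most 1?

55

Write N_k for the number of ground terms of depth ≤ k. A term of depth ≤ k is either a constant or a function symbol applied to arguments of depth ≤ k−1, so N_k = 5 + N_{k-1}^2 + N_{k-1}^2.
N_0 = 5
N_1 = 5 + 5^2 + 5^2 = 55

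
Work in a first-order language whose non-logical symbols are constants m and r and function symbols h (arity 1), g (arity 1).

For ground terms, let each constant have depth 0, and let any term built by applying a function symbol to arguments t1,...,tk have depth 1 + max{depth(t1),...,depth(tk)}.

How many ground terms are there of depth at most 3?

Count level by level. With function symbols h/1, g/1, the terms of depth ≤ k are the 2 constants together with each function applied to depth-≤(k−1) tuples, so N_k = 2 + N_{k-1} + N_{k-1}.
N_0 = 2
N_1 = 2 + 2 + 2 = 6
N_2 = 2 + 6 + 6 = 14
N_3 = 2 + 14 + 14 = 30

30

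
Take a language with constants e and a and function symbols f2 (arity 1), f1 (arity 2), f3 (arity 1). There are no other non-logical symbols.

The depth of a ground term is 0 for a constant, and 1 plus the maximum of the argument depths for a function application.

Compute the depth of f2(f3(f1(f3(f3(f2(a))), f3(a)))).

6

depth(f2(a)) = 1 + depth(a) = 1 + 0 = 1
depth(f3(f2(a))) = 1 + depth(f2(a)) = 1 + 1 = 2
depth(f3(f3(f2(a)))) = 1 + depth(f3(f2(a))) = 1 + 2 = 3
depth(f3(a)) = 1 + depth(a) = 1 + 0 = 1
depth(f1(f3(f3(f2(a))), f3(a))) = 1 + max(3, 1) = 4
depth(f3(f1(f3(f3(f2(a))), f3(a)))) = 1 + depth(f1(f3(f3(f2(a))), f3(a))) = 1 + 4 = 5
depth(f2(f3(f1(f3(f3(f2(a))), f3(a))))) = 1 + depth(f3(f1(f3(f3(f2(a))), f3(a)))) = 1 + 5 = 6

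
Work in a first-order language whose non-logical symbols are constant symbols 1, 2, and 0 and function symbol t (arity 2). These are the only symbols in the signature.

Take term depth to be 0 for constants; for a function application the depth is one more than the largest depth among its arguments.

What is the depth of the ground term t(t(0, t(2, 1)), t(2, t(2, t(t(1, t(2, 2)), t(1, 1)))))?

depth(t(2, 1)) = 1 + max(0, 0) = 1
depth(t(0, t(2, 1))) = 1 + max(0, 1) = 2
depth(t(2, 2)) = 1 + max(0, 0) = 1
depth(t(1, t(2, 2))) = 1 + max(0, 1) = 2
depth(t(1, 1)) = 1 + max(0, 0) = 1
depth(t(t(1, t(2, 2)), t(1, 1))) = 1 + max(2, 1) = 3
depth(t(2, t(t(1, t(2, 2)), t(1, 1)))) = 1 + max(0, 3) = 4
depth(t(2, t(2, t(t(1, t(2, 2)), t(1, 1))))) = 1 + max(0, 4) = 5
depth(t(t(0, t(2, 1)), t(2, t(2, t(t(1, t(2, 2)), t(1, 1)))))) = 1 + max(2, 5) = 6

6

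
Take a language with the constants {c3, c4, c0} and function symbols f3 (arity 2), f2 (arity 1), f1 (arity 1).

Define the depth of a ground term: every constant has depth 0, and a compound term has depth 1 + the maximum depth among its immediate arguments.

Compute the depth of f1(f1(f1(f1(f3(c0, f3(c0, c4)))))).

6

depth(f3(c0, c4)) = 1 + max(0, 0) = 1
depth(f3(c0, f3(c0, c4))) = 1 + max(0, 1) = 2
depth(f1(f3(c0, f3(c0, c4)))) = 1 + depth(f3(c0, f3(c0, c4))) = 1 + 2 = 3
depth(f1(f1(f3(c0, f3(c0, c4))))) = 1 + depth(f1(f3(c0, f3(c0, c4)))) = 1 + 3 = 4
depth(f1(f1(f1(f3(c0, f3(c0, c4)))))) = 1 + depth(f1(f1(f3(c0, f3(c0, c4))))) = 1 + 4 = 5
depth(f1(f1(f1(f1(f3(c0, f3(c0, c4))))))) = 1 + depth(f1(f1(f1(f3(c0, f3(c0, c4)))))) = 1 + 5 = 6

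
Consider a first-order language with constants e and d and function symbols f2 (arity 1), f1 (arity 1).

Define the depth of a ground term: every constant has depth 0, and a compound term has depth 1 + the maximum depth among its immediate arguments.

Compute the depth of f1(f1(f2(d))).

depth(f2(d)) = 1 + depth(d) = 1 + 0 = 1
depth(f1(f2(d))) = 1 + depth(f2(d)) = 1 + 1 = 2
depth(f1(f1(f2(d)))) = 1 + depth(f1(f2(d))) = 1 + 2 = 3

3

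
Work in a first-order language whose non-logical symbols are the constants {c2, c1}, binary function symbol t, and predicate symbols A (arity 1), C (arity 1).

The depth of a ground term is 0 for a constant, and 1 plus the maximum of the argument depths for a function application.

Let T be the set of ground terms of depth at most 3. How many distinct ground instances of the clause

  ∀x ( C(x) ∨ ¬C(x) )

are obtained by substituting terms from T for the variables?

1446

Ground terms of depth ≤ 3:
  Write N_k for the number of ground terms of depth ≤ k. A term of depth ≤ k is either a constant or a function symbol applied to arguments of depth ≤ k−1, so N_k = 2 + N_{k-1}^2.
  N_0 = 2
  N_1 = 2 + 2^2 = 6
  N_2 = 2 + 6^2 = 38
  N_3 = 2 + 38^2 = 1446
So there are 1446 ground terms available for substitution.
The clause has 1 distinct variable (x), which appears in the body. In the free term algebra distinct substitutions yield syntactically distinct ground instances.
Number of ground instances = 1446.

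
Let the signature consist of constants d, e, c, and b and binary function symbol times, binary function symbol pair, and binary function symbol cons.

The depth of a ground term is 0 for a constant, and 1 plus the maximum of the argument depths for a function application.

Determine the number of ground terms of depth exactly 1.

48

Let N_k = |{terms of depth ≤ k}|. Then N_0 = 4 and N_k = 4 + N_{k-1}^2 + N_{k-1}^2 + N_{k-1}^2 for k ≥ 1 (one summand per function symbol, arity giving the exponent).
N_0 = 4
N_1 = 4 + 4^2 + 4^2 + 4^2 = 52
Terms of depth exactly 1: N_1 − N_0 = 52 − 4 = 48.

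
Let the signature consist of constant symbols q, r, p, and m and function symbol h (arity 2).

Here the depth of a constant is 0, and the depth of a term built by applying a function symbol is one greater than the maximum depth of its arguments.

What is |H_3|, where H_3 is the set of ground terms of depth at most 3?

Let N_k = |{terms of depth ≤ k}|. Then N_0 = 4 and N_k = 4 + N_{k-1}^2 for k ≥ 1 (one summand per function symbol, arity giving the exponent).
N_0 = 4
N_1 = 4 + 4^2 = 20
N_2 = 4 + 20^2 = 404
N_3 = 4 + 404^2 = 163220

163220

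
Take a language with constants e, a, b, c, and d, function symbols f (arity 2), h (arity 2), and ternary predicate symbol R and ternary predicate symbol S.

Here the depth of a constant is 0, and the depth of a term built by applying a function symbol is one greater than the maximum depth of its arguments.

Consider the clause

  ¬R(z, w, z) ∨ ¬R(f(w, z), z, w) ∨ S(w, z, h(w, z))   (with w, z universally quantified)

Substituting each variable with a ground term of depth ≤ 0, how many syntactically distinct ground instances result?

Ground terms of depth ≤ 0:
  Let N_k count ground terms of depth at most k. Each non-constant term of depth ≤ k is some function symbol applied to depth-≤(k−1) arguments, giving N_k = 5 + N_{k-1}^2 + N_{k-1}^2.
  N_0 = 5
  Explicitly: e, a, b, c, d.
So there are 5 ground terms available for substitution.
There are 2 variables to instantiate (w, z), each occurring in at least one literal, so different choices give different ground instances.
Number of ground instances = 5^2 = 25.

25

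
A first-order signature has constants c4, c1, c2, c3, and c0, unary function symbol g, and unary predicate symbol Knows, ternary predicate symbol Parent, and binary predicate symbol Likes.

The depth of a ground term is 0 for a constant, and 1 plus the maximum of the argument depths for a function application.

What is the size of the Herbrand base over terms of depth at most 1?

1110

First count ground terms of depth ≤ 1.
Let N_k count ground terms of depth at most k. Each non-constant term of depth ≤ k is some function symbol applied to depth-≤(k−1) arguments, giving N_k = 5 + N_{k-1}.
N_0 = 5
N_1 = 5 + 5 = 10
So |H| = 10.
For each predicate symbol, the number of ground atoms is |H| raised to its arity; summing:
  Knows: 10;  Parent: 10^3 = 1000;  Likes: 10^2 = 100
Total ground atoms: 10 + 1000 + 100 = 1110.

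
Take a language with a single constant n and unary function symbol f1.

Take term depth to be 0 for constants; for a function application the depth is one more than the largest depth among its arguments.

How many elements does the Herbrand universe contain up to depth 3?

4

Let N_k = |{terms of depth ≤ k}|. Then N_0 = 1 and N_k = 1 + N_{k-1} for k ≥ 1 (one summand per function symbol, arity giving the exponent).
N_0 = 1
N_1 = 1 + 1 = 2
N_2 = 1 + 2 = 3
N_3 = 1 + 3 = 4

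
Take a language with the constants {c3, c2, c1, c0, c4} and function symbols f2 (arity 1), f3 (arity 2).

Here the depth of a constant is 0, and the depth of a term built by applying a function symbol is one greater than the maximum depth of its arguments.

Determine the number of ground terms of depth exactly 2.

1230

Write N_k for the number of ground terms of depth ≤ k. A term of depth ≤ k is either a constant or a function symbol applied to arguments of depth ≤ k−1, so N_k = 5 + N_{k-1} + N_{k-1}^2.
N_0 = 5
N_1 = 5 + 5 + 5^2 = 35
N_2 = 5 + 35 + 35^2 = 1265
Terms of depth exactly 2: N_2 − N_1 = 1265 − 35 = 1230.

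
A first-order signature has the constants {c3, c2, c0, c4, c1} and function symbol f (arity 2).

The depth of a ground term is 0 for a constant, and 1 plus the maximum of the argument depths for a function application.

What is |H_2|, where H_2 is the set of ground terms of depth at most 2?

905

If N_k denotes the number of depth-≤k ground terms, the 5 constants give N_0 = 5, and each function symbol of arity r contributes N_{k-1}^r new terms at level k: N_k = 5 + N_{k-1}^2.
N_0 = 5
N_1 = 5 + 5^2 = 30
N_2 = 5 + 30^2 = 905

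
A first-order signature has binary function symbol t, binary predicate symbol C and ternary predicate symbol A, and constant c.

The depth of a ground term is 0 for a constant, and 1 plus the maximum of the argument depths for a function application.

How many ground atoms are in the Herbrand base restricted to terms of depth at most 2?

150

First count ground terms of depth ≤ 2.
Let N_k = |{terms of depth ≤ k}|. Then N_0 = 1 and N_k = 1 + N_{k-1}^2 for k ≥ 1 (one summand per function symbol, arity giving the exponent).
N_0 = 1
N_1 = 1 + 1^2 = 2
N_2 = 1 + 2^2 = 5
Explicitly: c, t(c, c), t(c, t(c, c)), t(t(c, c), c), t(t(c, c), t(c, c)).
So |H| = 5.
Each predicate of arity r yields |H|^r ground atoms (one per choice of an r-tuple from H):
  C: 5^2 = 25;  A: 5^3 = 125
Total ground atoms: 25 + 125 = 150.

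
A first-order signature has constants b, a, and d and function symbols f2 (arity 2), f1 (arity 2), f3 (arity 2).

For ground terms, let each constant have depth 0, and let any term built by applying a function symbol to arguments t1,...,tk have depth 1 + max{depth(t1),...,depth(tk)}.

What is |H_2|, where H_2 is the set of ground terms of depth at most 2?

If N_k denotes the number of depth-≤k ground terms, the 3 constants give N_0 = 3, and each function symbol of arity r contributes N_{k-1}^r new terms at level k: N_k = 3 + N_{k-1}^2 + N_{k-1}^2 + N_{k-1}^2.
N_0 = 3
N_1 = 3 + 3^2 + 3^2 + 3^2 = 30
N_2 = 3 + 30^2 + 30^2 + 30^2 = 2703

2703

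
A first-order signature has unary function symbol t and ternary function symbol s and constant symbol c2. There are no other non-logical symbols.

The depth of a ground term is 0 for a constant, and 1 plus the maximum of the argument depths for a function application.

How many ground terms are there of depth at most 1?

If N_k denotes the number of depth-≤k ground terms, the 1 constant gives N_0 = 1, and each function symbol of arity r contributes N_{k-1}^r new terms at level k: N_k = 1 + N_{k-1} + N_{k-1}^3.
N_0 = 1
N_1 = 1 + 1 + 1^3 = 3
Explicitly: c2, t(c2), s(c2, c2, c2).

3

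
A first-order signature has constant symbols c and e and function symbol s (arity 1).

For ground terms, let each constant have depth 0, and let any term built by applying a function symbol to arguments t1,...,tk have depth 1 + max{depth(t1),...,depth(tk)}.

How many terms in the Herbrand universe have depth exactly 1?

Write N_k for the number of ground terms of depth ≤ k. A term of depth ≤ k is either a constant or a function symbol applied to arguments of depth ≤ k−1, so N_k = 2 + N_{k-1}.
N_0 = 2
N_1 = 2 + 2 = 4
Terms of depth exactly 1: N_1 − N_0 = 4 − 2 = 2.

2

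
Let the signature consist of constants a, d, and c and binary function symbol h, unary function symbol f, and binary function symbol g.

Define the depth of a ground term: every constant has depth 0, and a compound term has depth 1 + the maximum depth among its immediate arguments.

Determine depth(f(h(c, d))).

2

depth(h(c, d)) = 1 + max(0, 0) = 1
depth(f(h(c, d))) = 1 + depth(h(c, d)) = 1 + 1 = 2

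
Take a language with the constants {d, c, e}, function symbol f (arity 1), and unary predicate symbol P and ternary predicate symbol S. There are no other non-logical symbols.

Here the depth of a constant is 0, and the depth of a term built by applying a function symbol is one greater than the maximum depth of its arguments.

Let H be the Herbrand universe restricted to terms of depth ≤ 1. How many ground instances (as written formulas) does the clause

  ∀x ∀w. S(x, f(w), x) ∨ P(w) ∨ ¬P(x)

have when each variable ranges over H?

36

Ground terms of depth ≤ 1:
  Count level by level. With function symbols f/1, the terms of depth ≤ k are the 3 constants together with each function applied to depth-≤(k−1) tuples, so N_k = 3 + N_{k-1}.
  N_0 = 3
  N_1 = 3 + 3 = 6
  Explicitly: d, c, e, f(d), f(c), f(e).
So there are 6 ground terms available for substitution.
There are 2 variables to instantiate (x, w), each occurring in at least one literal, so different choices give different ground instances.
Number of ground instances = 6^2 = 36.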